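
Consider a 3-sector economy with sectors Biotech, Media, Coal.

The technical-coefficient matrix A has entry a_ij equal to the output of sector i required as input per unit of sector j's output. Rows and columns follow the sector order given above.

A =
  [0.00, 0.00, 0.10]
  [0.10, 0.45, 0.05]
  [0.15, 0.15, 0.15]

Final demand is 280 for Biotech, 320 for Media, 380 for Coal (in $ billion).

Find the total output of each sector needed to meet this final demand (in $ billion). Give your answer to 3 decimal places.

x_1 = 343.143, x_2 = 701.610, x_3 = 631.427

I − A =
  [   1.00     0.00    -0.10]
  [  -0.10     0.55    -0.05]
  [  -0.15    -0.15     0.85]
Cofactors of I−A, C_ij = (−1)^(i+j)·(minor ij) (rows/columns in the sector order above):
  C_11 = (0.55)(0.85) − (-0.05)(-0.15) = 0.4600
  C_12 = −[(-0.10)(0.85) − (-0.05)(-0.15)] = 0.0925
  C_13 = (-0.10)(-0.15) − (0.55)(-0.15) = 0.0975
  C_21 = −[(0.00)(0.85) − (-0.10)(-0.15)] = 0.0150
  C_22 = (1.00)(0.85) − (-0.10)(-0.15) = 0.8350
  C_23 = −[(1.00)(-0.15) − (0.00)(-0.15)] = 0.1500
  C_31 = (0.00)(-0.05) − (-0.10)(0.55) = 0.0550
  C_32 = −[(1.00)(-0.05) − (-0.10)(-0.10)] = 0.0600
  C_33 = (1.00)(0.55) − (0.00)(-0.10) = 0.5500
det(I−A) = Σ_j (I−A)_1j·C_1j = (1.00)(0.4600) + (0.00)(0.0925) + (-0.10)(0.0975) = 0.45025
adj(I−A) = Cᵀ =
  [ 0.4600   0.0150   0.0550]
  [ 0.0925   0.8350   0.0600]
  [ 0.0975   0.1500   0.5500]
(I − A)⁻¹ = adj(I−A) / det(I−A) ≈
  [   1.0217     0.0333     0.1222]
  [   0.2054     1.8545     0.1333]
  [   0.2165     0.3331     1.2215]
x = (I − A)⁻¹ d = adj(I−A)·d / det(I−A), with det(I−A) = 0.45025:
  x_1 = (0.4600·280 + 0.0150·320 + 0.0550·380) / 0.45025 = 154.50 / 0.45025 ≈ 343.143
  x_2 = (0.0925·280 + 0.8350·320 + 0.0600·380) / 0.45025 = 315.90 / 0.45025 ≈ 701.610
  x_3 = (0.0975·280 + 0.1500·320 + 0.5500·380) / 0.45025 = 284.30 / 0.45025 ≈ 631.427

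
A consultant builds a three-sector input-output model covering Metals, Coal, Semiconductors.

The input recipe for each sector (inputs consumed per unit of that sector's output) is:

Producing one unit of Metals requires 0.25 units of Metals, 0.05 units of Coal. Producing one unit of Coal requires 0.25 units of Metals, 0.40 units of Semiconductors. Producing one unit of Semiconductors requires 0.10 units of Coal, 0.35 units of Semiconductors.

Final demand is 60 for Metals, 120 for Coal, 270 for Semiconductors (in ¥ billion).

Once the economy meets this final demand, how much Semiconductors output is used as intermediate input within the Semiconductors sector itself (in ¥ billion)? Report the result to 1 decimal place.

z_SS = 184.1

I − A =
  [   0.75    -0.25     0.00]
  [  -0.05     1.00    -0.10]
  [   0.00    -0.40     0.65]
Cofactors of I−A, C_ij = (−1)^(i+j)·(minor ij) (rows/columns in the sector order above):
  C_11 = (1.00)(0.65) − (-0.10)(-0.40) = 0.6100
  C_12 = −[(-0.05)(0.65) − (-0.10)(0.00)] = 0.0325
  C_13 = (-0.05)(-0.40) − (1.00)(0.00) = 0.0200
  C_21 = −[(-0.25)(0.65) − (0.00)(-0.40)] = 0.1625
  C_22 = (0.75)(0.65) − (0.00)(0.00) = 0.4875
  C_23 = −[(0.75)(-0.40) − (-0.25)(0.00)] = 0.3000
  C_31 = (-0.25)(-0.10) − (0.00)(1.00) = 0.0250
  C_32 = −[(0.75)(-0.10) − (0.00)(-0.05)] = 0.0750
  C_33 = (0.75)(1.00) − (-0.25)(-0.05) = 0.7375
det(I−A) = Σ_j (I−A)_1j·C_1j = (0.75)(0.6100) + (-0.25)(0.0325) + (0.00)(0.0200) = 0.449375
adj(I−A) = Cᵀ =
  [ 0.6100   0.1625   0.0250]
  [ 0.0325   0.4875   0.0750]
  [ 0.0200   0.3000   0.7375]
(I − A)⁻¹ = adj(I−A) / det(I−A) ≈
  [   1.3574     0.3616     0.0556]
  [   0.0723     1.0848     0.1669]
  [   0.0445     0.6676     1.6412]
First solve x = (I − A)⁻¹ d = adj(I−A)·d / det(I−A); in particular x_S = (0.0200·60 + 0.3000·120 + 0.7375·270) / 0.449375 = 236.325 / 0.449375 ≈ 525.897.
Intermediate flow from S to S: z_SS = a_SS · x_S = 0.35 × 236.325 / 0.449375 = 82.71375 / 0.449375 ≈ 184.1.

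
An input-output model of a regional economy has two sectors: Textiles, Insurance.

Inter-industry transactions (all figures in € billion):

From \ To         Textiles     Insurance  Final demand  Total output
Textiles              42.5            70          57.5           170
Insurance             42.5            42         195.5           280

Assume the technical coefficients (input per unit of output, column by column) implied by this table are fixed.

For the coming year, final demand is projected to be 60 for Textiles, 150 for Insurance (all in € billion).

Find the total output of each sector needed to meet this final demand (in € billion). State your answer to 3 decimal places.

x_T = 153.913, x_I = 221.739

Technical coefficients a_ij = z_ij / X_j:
  a_TT = 42.5/170 = 0.25, a_IT = 42.5/170 = 0.25
  a_TI = 70/280 = 0.25, a_II = 42/280 = 0.15
I − A =
  [   0.75    -0.25]
  [  -0.25     0.85]
det(I−A) = (0.75)(0.85) − (-0.25)(-0.25) = 0.5750
adj(I−A) = [[0.85, 0.25], [0.25, 0.75]]
(I − A)⁻¹ = adj(I−A) / det(I−A) ≈
  [   1.4783     0.4348]
  [   0.4348     1.3043]
x = (I − A)⁻¹ d = adj(I−A)·d / det(I−A), with det(I−A) = 0.5750:
  x_T = (0.85·60 + 0.25·150) / 0.5750 = 88.50 / 0.5750 ≈ 153.913
  x_I = (0.25·60 + 0.75·150) / 0.5750 = 127.50 / 0.5750 ≈ 221.739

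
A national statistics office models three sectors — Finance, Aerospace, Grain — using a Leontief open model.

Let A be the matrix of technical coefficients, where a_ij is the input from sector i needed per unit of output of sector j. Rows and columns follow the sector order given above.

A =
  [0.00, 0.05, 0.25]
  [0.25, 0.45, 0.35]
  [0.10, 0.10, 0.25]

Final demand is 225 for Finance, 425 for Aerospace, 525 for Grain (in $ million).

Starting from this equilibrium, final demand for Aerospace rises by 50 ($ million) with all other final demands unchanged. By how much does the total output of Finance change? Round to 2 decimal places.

Δx_F = 9.02

I − A =
  [   1.00    -0.05    -0.25]
  [  -0.25     0.55    -0.35]
  [  -0.10    -0.10     0.75]
Cofactors of I−A, C_ij = (−1)^(i+j)·(minor ij) (rows/columns in the sector order above):
  C_11 = (0.55)(0.75) − (-0.35)(-0.10) = 0.3775
  C_12 = −[(-0.25)(0.75) − (-0.35)(-0.10)] = 0.2225
  C_13 = (-0.25)(-0.10) − (0.55)(-0.10) = 0.0800
  C_21 = −[(-0.05)(0.75) − (-0.25)(-0.10)] = 0.0625
  C_22 = (1.00)(0.75) − (-0.25)(-0.10) = 0.7250
  C_23 = −[(1.00)(-0.10) − (-0.05)(-0.10)] = 0.1050
  C_31 = (-0.05)(-0.35) − (-0.25)(0.55) = 0.1550
  C_32 = −[(1.00)(-0.35) − (-0.25)(-0.25)] = 0.4125
  C_33 = (1.00)(0.55) − (-0.05)(-0.25) = 0.5375
det(I−A) = Σ_j (I−A)_1j·C_1j = (1.00)(0.3775) + (-0.05)(0.2225) + (-0.25)(0.0800) = 0.346375
adj(I−A) = Cᵀ =
  [ 0.3775   0.0625   0.1550]
  [ 0.2225   0.7250   0.4125]
  [ 0.0800   0.1050   0.5375]
(I − A)⁻¹ = adj(I−A) / det(I−A) ≈
  [   1.0899     0.1804     0.4475]
  [   0.6424     2.0931     1.1909]
  [   0.2310     0.3031     1.5518]
Δx = (I − A)⁻¹ Δd with Δd having +50 in the Aerospace component and 0 elsewhere.
So Δx_F = L_FA · (+50), where L_FA = adj(I−A)_FA / det(I−A) = 0.0625 / 0.346375.
Δx_F = 0.0625 × (+50) / 0.346375 = 3.125 / 0.346375 ≈ 9.02.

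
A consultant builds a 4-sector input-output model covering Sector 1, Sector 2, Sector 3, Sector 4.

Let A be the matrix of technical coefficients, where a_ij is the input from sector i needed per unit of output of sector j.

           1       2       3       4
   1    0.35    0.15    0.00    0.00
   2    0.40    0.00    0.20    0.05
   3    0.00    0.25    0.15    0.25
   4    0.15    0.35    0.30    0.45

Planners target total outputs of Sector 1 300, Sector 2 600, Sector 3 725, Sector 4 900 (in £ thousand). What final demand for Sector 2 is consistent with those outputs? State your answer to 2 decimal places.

d_2 = 290.00

I − A =
  [   0.65    -0.15     0.00     0.00]
  [  -0.40     1.00    -0.20    -0.05]
  [   0.00    -0.25     0.85    -0.25]
  [  -0.15    -0.35    -0.30     0.55]
d = (I − A) x:
  d_1 = (+0.65)·300 + (-0.15)·600 + (+0.00)·725 + (+0.00)·900 = 105.00
  d_2 = (-0.40)·300 + (+1.00)·600 + (-0.20)·725 + (-0.05)·900 = 290.00
  d_3 = (+0.00)·300 + (-0.25)·600 + (+0.85)·725 + (-0.25)·900 = 241.25
  d_4 = (-0.15)·300 + (-0.35)·600 + (-0.30)·725 + (+0.55)·900 = 22.50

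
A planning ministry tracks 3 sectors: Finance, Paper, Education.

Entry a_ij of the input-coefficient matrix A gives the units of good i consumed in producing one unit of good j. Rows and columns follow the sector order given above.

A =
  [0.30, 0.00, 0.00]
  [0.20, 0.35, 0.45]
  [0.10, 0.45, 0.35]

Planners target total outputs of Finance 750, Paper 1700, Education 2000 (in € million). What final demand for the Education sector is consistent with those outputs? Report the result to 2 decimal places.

d_E = 460.00

I − A =
  [   0.70     0.00     0.00]
  [  -0.20     0.65    -0.45]
  [  -0.10    -0.45     0.65]
d = (I − A) x:
  d_F = (+0.70)·750 + (+0.00)·1700 + (+0.00)·2000 = 525.00
  d_P = (-0.20)·750 + (+0.65)·1700 + (-0.45)·2000 = 55.00
  d_E = (-0.10)·750 + (-0.45)·1700 + (+0.65)·2000 = 460.00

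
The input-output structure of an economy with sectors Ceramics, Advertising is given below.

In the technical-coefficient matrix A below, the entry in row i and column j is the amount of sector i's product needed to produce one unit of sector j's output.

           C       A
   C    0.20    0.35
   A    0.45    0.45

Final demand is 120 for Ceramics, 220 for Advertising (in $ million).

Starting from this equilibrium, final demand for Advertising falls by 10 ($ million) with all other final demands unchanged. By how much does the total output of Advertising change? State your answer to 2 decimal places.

I − A =
  [   0.80    -0.35]
  [  -0.45     0.55]
det(I−A) = (0.80)(0.55) − (-0.35)(-0.45) = 0.2825
adj(I−A) = [[0.55, 0.35], [0.45, 0.80]]
(I − A)⁻¹ = adj(I−A) / det(I−A) ≈
  [   1.9469     1.2389]
  [   1.5929     2.8319]
Δx = (I − A)⁻¹ Δd with Δd having -10 in the Advertising component and 0 elsewhere.
So Δx_A = L_AA · (-10), where L_AA = adj(I−A)_AA / det(I−A) = 0.80 / 0.2825.
Δx_A = 0.80 × (-10) / 0.2825 = -8.00 / 0.2825 ≈ -28.32.

Δx_A = -28.32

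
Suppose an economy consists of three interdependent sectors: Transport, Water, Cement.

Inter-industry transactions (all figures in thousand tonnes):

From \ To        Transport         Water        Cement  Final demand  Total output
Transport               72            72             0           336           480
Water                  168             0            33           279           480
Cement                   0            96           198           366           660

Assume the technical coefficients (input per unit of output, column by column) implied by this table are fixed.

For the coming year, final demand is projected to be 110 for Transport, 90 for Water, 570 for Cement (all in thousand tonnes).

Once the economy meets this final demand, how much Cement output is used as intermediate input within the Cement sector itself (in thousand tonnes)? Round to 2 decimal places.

Technical coefficients a_ij = z_ij / X_j:
  a_11 = 72/480 = 0.15, a_21 = 168/480 = 0.35, a_31 = 0/480 = 0.00
  a_12 = 72/480 = 0.15, a_22 = 0/480 = 0.00, a_32 = 96/480 = 0.20
  a_13 = 0/660 = 0.00, a_23 = 33/660 = 0.05, a_33 = 198/660 = 0.30
I − A =
  [   0.85    -0.15     0.00]
  [  -0.35     1.00    -0.05]
  [   0.00    -0.20     0.70]
Cofactors of I−A, C_ij = (−1)^(i+j)·(minor ij) (rows/columns in the sector order above):
  C_11 = (1.00)(0.70) − (-0.05)(-0.20) = 0.6900
  C_12 = −[(-0.35)(0.70) − (-0.05)(0.00)] = 0.2450
  C_13 = (-0.35)(-0.20) − (1.00)(0.00) = 0.0700
  C_21 = −[(-0.15)(0.70) − (0.00)(-0.20)] = 0.1050
  C_22 = (0.85)(0.70) − (0.00)(0.00) = 0.5950
  C_23 = −[(0.85)(-0.20) − (-0.15)(0.00)] = 0.1700
  C_31 = (-0.15)(-0.05) − (0.00)(1.00) = 0.0075
  C_32 = −[(0.85)(-0.05) − (0.00)(-0.35)] = 0.0425
  C_33 = (0.85)(1.00) − (-0.15)(-0.35) = 0.7975
det(I−A) = Σ_j (I−A)_1j·C_1j = (0.85)(0.6900) + (-0.15)(0.2450) + (0.00)(0.0700) = 0.54975
adj(I−A) = Cᵀ =
  [ 0.6900   0.1050   0.0075]
  [ 0.2450   0.5950   0.0425]
  [ 0.0700   0.1700   0.7975]
(I − A)⁻¹ = adj(I−A) / det(I−A) ≈
  [   1.2551     0.1910     0.0136]
  [   0.4457     1.0823     0.0773]
  [   0.1273     0.3092     1.4507]
First solve x = (I − A)⁻¹ d = adj(I−A)·d / det(I−A); in particular x_3 = (0.0700·110 + 0.1700·90 + 0.7975·570) / 0.54975 = 477.575 / 0.54975 ≈ 868.7131.
Intermediate flow from 3 to 3: z_33 = a_33 · x_3 = 0.30 × 477.575 / 0.54975 = 143.2725 / 0.54975 ≈ 260.61.

z_33 = 260.61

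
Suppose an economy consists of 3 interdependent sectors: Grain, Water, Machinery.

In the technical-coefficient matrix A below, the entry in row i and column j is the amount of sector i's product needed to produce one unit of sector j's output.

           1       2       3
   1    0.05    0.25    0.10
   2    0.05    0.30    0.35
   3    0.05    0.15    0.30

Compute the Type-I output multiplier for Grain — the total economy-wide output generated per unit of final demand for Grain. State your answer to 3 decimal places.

I − A =
  [   0.95    -0.25    -0.10]
  [  -0.05     0.70    -0.35]
  [  -0.05    -0.15     0.70]
Cofactors of I−A, C_ij = (−1)^(i+j)·(minor ij) (rows/columns in the sector order above):
  C_11 = (0.70)(0.70) − (-0.35)(-0.15) = 0.4375
  C_12 = −[(-0.05)(0.70) − (-0.35)(-0.05)] = 0.0525
  C_13 = (-0.05)(-0.15) − (0.70)(-0.05) = 0.0425
  C_21 = −[(-0.25)(0.70) − (-0.10)(-0.15)] = 0.1900
  C_22 = (0.95)(0.70) − (-0.10)(-0.05) = 0.6600
  C_23 = −[(0.95)(-0.15) − (-0.25)(-0.05)] = 0.1550
  C_31 = (-0.25)(-0.35) − (-0.10)(0.70) = 0.1575
  C_32 = −[(0.95)(-0.35) − (-0.10)(-0.05)] = 0.3375
  C_33 = (0.95)(0.70) − (-0.25)(-0.05) = 0.6525
det(I−A) = Σ_j (I−A)_1j·C_1j = (0.95)(0.4375) + (-0.25)(0.0525) + (-0.10)(0.0425) = 0.39825
adj(I−A) = Cᵀ =
  [ 0.4375   0.1900   0.1575]
  [ 0.0525   0.6600   0.3375]
  [ 0.0425   0.1550   0.6525]
(I − A)⁻¹ = adj(I−A) / det(I−A) ≈
  [   1.0986     0.4771     0.3955]
  [   0.1318     1.6573     0.8475]
  [   0.1067     0.3892     1.6384]
The output multiplier for sector j is the column-j sum of the Leontief inverse (I − A)⁻¹ = adj(I−A) / det(I−A).
Column 1 of adj(I−A): (0.4375, 0.0525, 0.0425); det(I−A) = 0.39825.
m_1 = (0.4375 + 0.0525 + 0.0425) / 0.39825 = 0.5325 / 0.39825 ≈ 1.337.

m_1 = 1.337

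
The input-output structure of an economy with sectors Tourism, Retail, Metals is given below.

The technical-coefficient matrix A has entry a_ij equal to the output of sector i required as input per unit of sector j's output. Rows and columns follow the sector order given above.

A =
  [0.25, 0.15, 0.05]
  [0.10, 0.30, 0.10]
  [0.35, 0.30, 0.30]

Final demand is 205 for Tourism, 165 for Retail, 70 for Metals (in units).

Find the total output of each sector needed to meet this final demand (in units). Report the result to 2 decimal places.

I − A =
  [   0.75    -0.15    -0.05]
  [  -0.10     0.70    -0.10]
  [  -0.35    -0.30     0.70]
Cofactors of I−A, C_ij = (−1)^(i+j)·(minor ij) (rows/columns in the sector order above):
  C_11 = (0.70)(0.70) − (-0.10)(-0.30) = 0.4600
  C_12 = −[(-0.10)(0.70) − (-0.10)(-0.35)] = 0.1050
  C_13 = (-0.10)(-0.30) − (0.70)(-0.35) = 0.2750
  C_21 = −[(-0.15)(0.70) − (-0.05)(-0.30)] = 0.1200
  C_22 = (0.75)(0.70) − (-0.05)(-0.35) = 0.5075
  C_23 = −[(0.75)(-0.30) − (-0.15)(-0.35)] = 0.2775
  C_31 = (-0.15)(-0.10) − (-0.05)(0.70) = 0.0500
  C_32 = −[(0.75)(-0.10) − (-0.05)(-0.10)] = 0.0800
  C_33 = (0.75)(0.70) − (-0.15)(-0.10) = 0.5100
det(I−A) = Σ_j (I−A)_1j·C_1j = (0.75)(0.4600) + (-0.15)(0.1050) + (-0.05)(0.2750) = 0.3155
adj(I−A) = Cᵀ =
  [ 0.4600   0.1200   0.0500]
  [ 0.1050   0.5075   0.0800]
  [ 0.2750   0.2775   0.5100]
(I − A)⁻¹ = adj(I−A) / det(I−A) ≈
  [   1.4580     0.3803     0.1585]
  [   0.3328     1.6086     0.2536]
  [   0.8716     0.8796     1.6165]
x = (I − A)⁻¹ d = adj(I−A)·d / det(I−A), with det(I−A) = 0.3155:
  x_1 = (0.4600·205 + 0.1200·165 + 0.0500·70) / 0.3155 = 117.60 / 0.3155 ≈ 372.74
  x_2 = (0.1050·205 + 0.5075·165 + 0.0800·70) / 0.3155 = 110.8625 / 0.3155 ≈ 351.39
  x_3 = (0.2750·205 + 0.2775·165 + 0.5100·70) / 0.3155 = 137.8625 / 0.3155 ≈ 436.97

x_1 = 372.74, x_2 = 351.39, x_3 = 436.97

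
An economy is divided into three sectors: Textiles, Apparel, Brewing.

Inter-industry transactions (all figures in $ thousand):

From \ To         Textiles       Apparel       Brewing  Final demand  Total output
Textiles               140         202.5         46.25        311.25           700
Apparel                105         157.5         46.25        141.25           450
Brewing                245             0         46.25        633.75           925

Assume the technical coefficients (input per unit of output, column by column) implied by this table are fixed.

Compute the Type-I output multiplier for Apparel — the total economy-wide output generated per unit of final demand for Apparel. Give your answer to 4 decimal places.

m_2 = 3.2329

Technical coefficients a_ij = z_ij / X_j:
  a_11 = 140/700 = 0.20, a_21 = 105/700 = 0.15, a_31 = 245/700 = 0.35
  a_12 = 202.5/450 = 0.45, a_22 = 157.5/450 = 0.35, a_32 = 0/450 = 0.00
  a_13 = 46.25/925 = 0.05, a_23 = 46.25/925 = 0.05, a_33 = 46.25/925 = 0.05
I − A =
  [   0.80    -0.45    -0.05]
  [  -0.15     0.65    -0.05]
  [  -0.35     0.00     0.95]
Cofactors of I−A, C_ij = (−1)^(i+j)·(minor ij) (rows/columns in the sector order above):
  C_11 = (0.65)(0.95) − (-0.05)(0.00) = 0.6175
  C_12 = −[(-0.15)(0.95) − (-0.05)(-0.35)] = 0.1600
  C_13 = (-0.15)(0.00) − (0.65)(-0.35) = 0.2275
  C_21 = −[(-0.45)(0.95) − (-0.05)(0.00)] = 0.4275
  C_22 = (0.80)(0.95) − (-0.05)(-0.35) = 0.7425
  C_23 = −[(0.80)(0.00) − (-0.45)(-0.35)] = 0.1575
  C_31 = (-0.45)(-0.05) − (-0.05)(0.65) = 0.0550
  C_32 = −[(0.80)(-0.05) − (-0.05)(-0.15)] = 0.0475
  C_33 = (0.80)(0.65) − (-0.45)(-0.15) = 0.4525
det(I−A) = Σ_j (I−A)_1j·C_1j = (0.80)(0.6175) + (-0.45)(0.1600) + (-0.05)(0.2275) = 0.410625
adj(I−A) = Cᵀ =
  [ 0.6175   0.4275   0.0550]
  [ 0.1600   0.7425   0.0475]
  [ 0.2275   0.1575   0.4525]
(I − A)⁻¹ = adj(I−A) / det(I−A) ≈
  [   1.50381     1.04110     0.13394]
  [   0.38965     1.80822     0.11568]
  [   0.55403     0.38356     1.10198]
The output multiplier for sector j is the column-j sum of the Leontief inverse (I − A)⁻¹ = adj(I−A) / det(I−A).
Column 2 of adj(I−A): (0.4275, 0.7425, 0.1575); det(I−A) = 0.410625.
m_2 = (0.4275 + 0.7425 + 0.1575) / 0.410625 = 1.3275 / 0.410625 ≈ 3.2329.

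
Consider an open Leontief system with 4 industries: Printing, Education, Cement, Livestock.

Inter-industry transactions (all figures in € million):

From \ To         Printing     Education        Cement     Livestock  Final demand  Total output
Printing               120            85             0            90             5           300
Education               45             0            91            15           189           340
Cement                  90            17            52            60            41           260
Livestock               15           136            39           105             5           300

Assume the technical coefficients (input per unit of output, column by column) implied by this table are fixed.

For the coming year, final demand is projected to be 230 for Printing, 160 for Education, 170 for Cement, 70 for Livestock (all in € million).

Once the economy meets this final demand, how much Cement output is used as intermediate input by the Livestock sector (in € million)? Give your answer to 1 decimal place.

Technical coefficients a_ij = z_ij / X_j:
  a_11 = 120/300 = 0.40, a_21 = 45/300 = 0.15, a_31 = 90/300 = 0.30, a_41 = 15/300 = 0.05
  a_12 = 85/340 = 0.25, a_22 = 0/340 = 0.00, a_32 = 17/340 = 0.05, a_42 = 136/340 = 0.40
  a_13 = 0/260 = 0.00, a_23 = 91/260 = 0.35, a_33 = 52/260 = 0.20, a_43 = 39/260 = 0.15
  a_14 = 90/300 = 0.30, a_24 = 15/300 = 0.05, a_34 = 60/300 = 0.20, a_44 = 105/300 = 0.35
I − A =
  [   0.60    -0.25     0.00    -0.30]
  [  -0.15     1.00    -0.35    -0.05]
  [  -0.30    -0.05     0.80    -0.20]
  [  -0.05    -0.40    -0.15     0.65]
Compute the cofactors C_ij = (−1)^(i+j)·(3×3 minor ij) of I−A; the adjugate is their transpose:
adj(I−A) = Cᵀ =
  [ 0.43425   0.22075   0.14575   0.26225]
  [ 0.14950   0.26850   0.14250   0.13350]
  [ 0.21600   0.15400   0.32000   0.21000]
  [ 0.17525   0.21775   0.17275   0.41325]
det(I−A) = Σ_j (I−A)_1j·C_1j = (0.60)(0.43425) + (-0.25)(0.14950) + (0.00)(0.21600) + (-0.30)(0.17525) = 0.1706
(I − A)⁻¹ = adj(I−A) / det(I−A) ≈
  [   2.5454     1.2940     0.8543     1.5372]
  [   0.8763     1.5739     0.8353     0.7825]
  [   1.2661     0.9027     1.8757     1.2309]
  [   1.0273     1.2764     1.0126     2.4223]
First solve x = (I − A)⁻¹ d = adj(I−A)·d / det(I−A); in particular x_4 = (0.17525·230 + 0.21775·160 + 0.17275·170 + 0.41325·70) / 0.1706 = 133.4425 / 0.1706 ≈ 782.195.
Intermediate flow from 3 to 4: z_34 = a_34 · x_4 = 0.20 × 133.4425 / 0.1706 = 26.6885 / 0.1706 ≈ 156.4.

z_34 = 156.4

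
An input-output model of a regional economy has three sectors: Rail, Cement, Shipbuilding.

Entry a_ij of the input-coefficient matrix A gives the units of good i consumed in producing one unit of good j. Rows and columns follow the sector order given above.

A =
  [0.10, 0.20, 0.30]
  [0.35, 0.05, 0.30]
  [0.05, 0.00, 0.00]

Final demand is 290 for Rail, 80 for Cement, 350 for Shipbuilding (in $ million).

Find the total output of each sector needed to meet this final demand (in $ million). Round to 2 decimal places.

I − A =
  [   0.90    -0.20    -0.30]
  [  -0.35     0.95    -0.30]
  [  -0.05     0.00     1.00]
Cofactors of I−A, C_ij = (−1)^(i+j)·(minor ij) (rows/columns in the sector order above):
  C_11 = (0.95)(1.00) − (-0.30)(0.00) = 0.9500
  C_12 = −[(-0.35)(1.00) − (-0.30)(-0.05)] = 0.3650
  C_13 = (-0.35)(0.00) − (0.95)(-0.05) = 0.0475
  C_21 = −[(-0.20)(1.00) − (-0.30)(0.00)] = 0.2000
  C_22 = (0.90)(1.00) − (-0.30)(-0.05) = 0.8850
  C_23 = −[(0.90)(0.00) − (-0.20)(-0.05)] = 0.0100
  C_31 = (-0.20)(-0.30) − (-0.30)(0.95) = 0.3450
  C_32 = −[(0.90)(-0.30) − (-0.30)(-0.35)] = 0.3750
  C_33 = (0.90)(0.95) − (-0.20)(-0.35) = 0.7850
det(I−A) = Σ_j (I−A)_1j·C_1j = (0.90)(0.9500) + (-0.20)(0.3650) + (-0.30)(0.0475) = 0.76775
adj(I−A) = Cᵀ =
  [ 0.9500   0.2000   0.3450]
  [ 0.3650   0.8850   0.3750]
  [ 0.0475   0.0100   0.7850]
(I − A)⁻¹ = adj(I−A) / det(I−A) ≈
  [   1.2374     0.2605     0.4494]
  [   0.4754     1.1527     0.4884]
  [   0.0619     0.0130     1.0225]
x = (I − A)⁻¹ d = adj(I−A)·d / det(I−A), with det(I−A) = 0.76775:
  x_1 = (0.9500·290 + 0.2000·80 + 0.3450·350) / 0.76775 = 412.25 / 0.76775 ≈ 536.96
  x_2 = (0.3650·290 + 0.8850·80 + 0.3750·350) / 0.76775 = 307.90 / 0.76775 ≈ 401.04
  x_3 = (0.0475·290 + 0.0100·80 + 0.7850·350) / 0.76775 = 289.325 / 0.76775 ≈ 376.85

x_1 = 536.96, x_2 = 401.04, x_3 = 376.85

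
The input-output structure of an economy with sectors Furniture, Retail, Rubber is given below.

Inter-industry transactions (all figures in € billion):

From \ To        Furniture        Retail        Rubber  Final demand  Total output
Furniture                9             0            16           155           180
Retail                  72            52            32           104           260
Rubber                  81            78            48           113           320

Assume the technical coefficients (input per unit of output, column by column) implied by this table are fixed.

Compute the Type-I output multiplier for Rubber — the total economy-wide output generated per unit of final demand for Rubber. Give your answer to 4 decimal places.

m_3 = 1.5417

Technical coefficients a_ij = z_ij / X_j:
  a_11 = 9/180 = 0.05, a_21 = 72/180 = 0.40, a_31 = 81/180 = 0.45
  a_12 = 0/260 = 0.00, a_22 = 52/260 = 0.20, a_32 = 78/260 = 0.30
  a_13 = 16/320 = 0.05, a_23 = 32/320 = 0.10, a_33 = 48/320 = 0.15
I − A =
  [   0.95     0.00    -0.05]
  [  -0.40     0.80    -0.10]
  [  -0.45    -0.30     0.85]
Cofactors of I−A, C_ij = (−1)^(i+j)·(minor ij) (rows/columns in the sector order above):
  C_11 = (0.80)(0.85) − (-0.10)(-0.30) = 0.6500
  C_12 = −[(-0.40)(0.85) − (-0.10)(-0.45)] = 0.3850
  C_13 = (-0.40)(-0.30) − (0.80)(-0.45) = 0.4800
  C_21 = −[(0.00)(0.85) − (-0.05)(-0.30)] = 0.0150
  C_22 = (0.95)(0.85) − (-0.05)(-0.45) = 0.7850
  C_23 = −[(0.95)(-0.30) − (0.00)(-0.45)] = 0.2850
  C_31 = (0.00)(-0.10) − (-0.05)(0.80) = 0.0400
  C_32 = −[(0.95)(-0.10) − (-0.05)(-0.40)] = 0.1150
  C_33 = (0.95)(0.80) − (0.00)(-0.40) = 0.7600
det(I−A) = Σ_j (I−A)_1j·C_1j = (0.95)(0.6500) + (0.00)(0.3850) + (-0.05)(0.4800) = 0.5935
adj(I−A) = Cᵀ =
  [ 0.6500   0.0150   0.0400]
  [ 0.3850   0.7850   0.1150]
  [ 0.4800   0.2850   0.7600]
(I − A)⁻¹ = adj(I−A) / det(I−A) ≈
  [   1.09520     0.02527     0.06740]
  [   0.64869     1.32266     0.19377]
  [   0.80876     0.48020     1.28054]
The output multiplier for sector j is the column-j sum of the Leontief inverse (I − A)⁻¹ = adj(I−A) / det(I−A).
Column 3 of adj(I−A): (0.0400, 0.1150, 0.7600); det(I−A) = 0.5935.
m_3 = (0.0400 + 0.1150 + 0.7600) / 0.5935 = 0.915 / 0.5935 ≈ 1.5417.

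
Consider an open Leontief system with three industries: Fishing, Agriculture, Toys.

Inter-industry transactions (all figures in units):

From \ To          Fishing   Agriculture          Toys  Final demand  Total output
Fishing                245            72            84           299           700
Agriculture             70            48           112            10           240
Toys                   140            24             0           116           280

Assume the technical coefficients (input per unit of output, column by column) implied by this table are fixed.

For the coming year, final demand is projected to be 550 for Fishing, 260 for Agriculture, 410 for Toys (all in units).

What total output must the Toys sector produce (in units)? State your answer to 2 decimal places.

Technical coefficients a_ij = z_ij / X_j:
  a_11 = 245/700 = 0.35, a_21 = 70/700 = 0.10, a_31 = 140/700 = 0.20
  a_12 = 72/240 = 0.30, a_22 = 48/240 = 0.20, a_32 = 24/240 = 0.10
  a_13 = 84/280 = 0.30, a_23 = 112/280 = 0.40, a_33 = 0/280 = 0.00
I − A =
  [   0.65    -0.30    -0.30]
  [  -0.10     0.80    -0.40]
  [  -0.20    -0.10     1.00]
Cofactors of I−A, C_ij = (−1)^(i+j)·(minor ij) (rows/columns in the sector order above):
  C_11 = (0.80)(1.00) − (-0.40)(-0.10) = 0.7600
  C_12 = −[(-0.10)(1.00) − (-0.40)(-0.20)] = 0.1800
  C_13 = (-0.10)(-0.10) − (0.80)(-0.20) = 0.1700
  C_21 = −[(-0.30)(1.00) − (-0.30)(-0.10)] = 0.3300
  C_22 = (0.65)(1.00) − (-0.30)(-0.20) = 0.5900
  C_23 = −[(0.65)(-0.10) − (-0.30)(-0.20)] = 0.1250
  C_31 = (-0.30)(-0.40) − (-0.30)(0.80) = 0.3600
  C_32 = −[(0.65)(-0.40) − (-0.30)(-0.10)] = 0.2900
  C_33 = (0.65)(0.80) − (-0.30)(-0.10) = 0.4900
det(I−A) = Σ_j (I−A)_1j·C_1j = (0.65)(0.7600) + (-0.30)(0.1800) + (-0.30)(0.1700) = 0.3890
adj(I−A) = Cᵀ =
  [ 0.7600   0.3300   0.3600]
  [ 0.1800   0.5900   0.2900]
  [ 0.1700   0.1250   0.4900]
(I − A)⁻¹ = adj(I−A) / det(I−A) ≈
  [   1.9537     0.8483     0.9254]
  [   0.4627     1.5167     0.7455]
  [   0.4370     0.3213     1.2596]
x = (I − A)⁻¹ d = adj(I−A)·d / det(I−A), with det(I−A) = 0.3890:
  x_1 = (0.7600·550 + 0.3300·260 + 0.3600·410) / 0.3890 = 651.40 / 0.3890 ≈ 1674.55
  x_2 = (0.1800·550 + 0.5900·260 + 0.2900·410) / 0.3890 = 371.30 / 0.3890 ≈ 954.50
  x_3 = (0.1700·550 + 0.1250·260 + 0.4900·410) / 0.3890 = 326.90 / 0.3890 ≈ 840.36

x_3 = 840.36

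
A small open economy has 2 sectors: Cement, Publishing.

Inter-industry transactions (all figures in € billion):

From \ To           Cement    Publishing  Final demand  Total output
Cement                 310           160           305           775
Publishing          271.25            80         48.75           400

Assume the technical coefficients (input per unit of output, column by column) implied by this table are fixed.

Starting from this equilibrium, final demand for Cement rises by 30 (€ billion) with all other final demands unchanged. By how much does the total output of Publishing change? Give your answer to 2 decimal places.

Technical coefficients a_ij = z_ij / X_j:
  a_CC = 310/775 = 0.40, a_PC = 271.25/775 = 0.35
  a_CP = 160/400 = 0.40, a_PP = 80/400 = 0.20
I − A =
  [   0.60    -0.40]
  [  -0.35     0.80]
det(I−A) = (0.60)(0.80) − (-0.40)(-0.35) = 0.3400
adj(I−A) = [[0.80, 0.40], [0.35, 0.60]]
(I − A)⁻¹ = adj(I−A) / det(I−A) ≈
  [   2.3529     1.1765]
  [   1.0294     1.7647]
Δx = (I − A)⁻¹ Δd with Δd having +30 in the Cement component and 0 elsewhere.
So Δx_P = L_PC · (+30), where L_PC = adj(I−A)_PC / det(I−A) = 0.35 / 0.3400.
Δx_P = 0.35 × (+30) / 0.3400 = 10.50 / 0.3400 ≈ 30.88.

Δx_P = 30.88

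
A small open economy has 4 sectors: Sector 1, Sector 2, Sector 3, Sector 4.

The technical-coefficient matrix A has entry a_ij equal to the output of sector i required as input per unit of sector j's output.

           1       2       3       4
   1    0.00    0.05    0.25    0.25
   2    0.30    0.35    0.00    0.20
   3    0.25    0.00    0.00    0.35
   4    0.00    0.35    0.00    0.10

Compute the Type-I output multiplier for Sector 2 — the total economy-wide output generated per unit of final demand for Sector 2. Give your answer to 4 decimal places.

I − A =
  [   1.00    -0.05    -0.25    -0.25]
  [  -0.30     0.65     0.00    -0.20]
  [  -0.25     0.00     1.00    -0.35]
  [   0.00    -0.35     0.00     0.90]
Compute the cofactors C_ij = (−1)^(i+j)·(3×3 minor ij) of I−A; the adjugate is their transpose:
adj(I−A) = Cᵀ =
  [ 0.515000   0.163125   0.128750   0.229375]
  [ 0.270000   0.843750   0.067500   0.288750]
  [ 0.165500   0.155625   0.475250   0.265375]
  [ 0.105000   0.328125   0.026250   0.594375]
det(I−A) = Σ_j (I−A)_1j·C_1j = (1.00)(0.515000) + (-0.05)(0.270000) + (-0.25)(0.165500) + (-0.25)(0.105000) = 0.433875
(I − A)⁻¹ = adj(I−A) / det(I−A) ≈
  [   1.18698     0.37597     0.29674     0.52867]
  [   0.62230     1.94468     0.15557     0.66551]
  [   0.38145     0.35869     1.09536     0.61164]
  [   0.24201     0.75627     0.06050     1.36992]
The output multiplier for sector j is the column-j sum of the Leontief inverse (I − A)⁻¹ = adj(I−A) / det(I−A).
Column 2 of adj(I−A): (0.163125, 0.843750, 0.155625, 0.328125); det(I−A) = 0.433875.
m_2 = (0.163125 + 0.843750 + 0.155625 + 0.328125) / 0.433875 = 1.490625 / 0.433875 ≈ 3.4356.

m_2 = 3.4356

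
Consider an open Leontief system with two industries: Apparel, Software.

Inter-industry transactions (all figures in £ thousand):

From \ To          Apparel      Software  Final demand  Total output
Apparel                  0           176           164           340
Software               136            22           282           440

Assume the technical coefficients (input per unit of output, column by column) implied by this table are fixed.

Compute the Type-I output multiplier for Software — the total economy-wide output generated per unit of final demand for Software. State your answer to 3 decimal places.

m_S = 1.772

Technical coefficients a_ij = z_ij / X_j:
  a_AA = 0/340 = 0.00, a_SA = 136/340 = 0.40
  a_AS = 176/440 = 0.40, a_SS = 22/440 = 0.05
I − A =
  [   1.00    -0.40]
  [  -0.40     0.95]
det(I−A) = (1.00)(0.95) − (-0.40)(-0.40) = 0.7900
adj(I−A) = [[0.95, 0.40], [0.40, 1.00]]
(I − A)⁻¹ = adj(I−A) / det(I−A) ≈
  [   1.2025     0.5063]
  [   0.5063     1.2658]
The output multiplier for sector j is the column-j sum of the Leontief inverse (I − A)⁻¹ = adj(I−A) / det(I−A).
Column S of adj(I−A): (0.40, 1.00); det(I−A) = 0.7900.
m_S = (0.40 + 1.00) / 0.7900 = 1.40 / 0.7900 ≈ 1.772.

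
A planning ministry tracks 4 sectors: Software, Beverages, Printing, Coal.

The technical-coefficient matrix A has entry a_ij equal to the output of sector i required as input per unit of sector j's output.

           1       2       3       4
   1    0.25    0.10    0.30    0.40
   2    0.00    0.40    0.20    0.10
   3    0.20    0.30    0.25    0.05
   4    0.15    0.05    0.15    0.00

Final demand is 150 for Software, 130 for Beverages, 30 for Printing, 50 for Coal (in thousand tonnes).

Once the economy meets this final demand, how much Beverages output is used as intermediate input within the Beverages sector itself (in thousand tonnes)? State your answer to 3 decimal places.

I − A =
  [   0.75    -0.10    -0.30    -0.40]
  [   0.00     0.60    -0.20    -0.10]
  [  -0.20    -0.30     0.75    -0.05]
  [  -0.15    -0.05    -0.15     1.00]
Compute the cofactors C_ij = (−1)^(i+j)·(3×3 minor ij) of I−A; the adjugate is their transpose:
adj(I−A) = Cᵀ =
  [ 0.376750   0.198000   0.240000   0.182500]
  [ 0.055750   0.437625   0.153750   0.073750]
  [ 0.128000   0.233625   0.408750   0.095000]
  [ 0.078500   0.086625   0.105000   0.252500]
det(I−A) = Σ_j (I−A)_1j·C_1j = (0.75)(0.376750) + (-0.10)(0.055750) + (-0.30)(0.128000) + (-0.40)(0.078500) = 0.2071875
(I − A)⁻¹ = adj(I−A) / det(I−A) ≈
  [   1.8184     0.9557     1.1584     0.8808]
  [   0.2691     2.1122     0.7421     0.3560]
  [   0.6178     1.1276     1.9729     0.4585]
  [   0.3789     0.4181     0.5068     1.2187]
First solve x = (I − A)⁻¹ d = adj(I−A)·d / det(I−A); in particular x_2 = (0.055750·150 + 0.437625·130 + 0.153750·30 + 0.073750·50) / 0.2071875 = 73.55375 / 0.2071875 ≈ 355.01056.
Intermediate flow from 2 to 2: z_22 = a_22 · x_2 = 0.40 × 73.55375 / 0.2071875 = 29.4215 / 0.2071875 ≈ 142.004.

z_22 = 142.004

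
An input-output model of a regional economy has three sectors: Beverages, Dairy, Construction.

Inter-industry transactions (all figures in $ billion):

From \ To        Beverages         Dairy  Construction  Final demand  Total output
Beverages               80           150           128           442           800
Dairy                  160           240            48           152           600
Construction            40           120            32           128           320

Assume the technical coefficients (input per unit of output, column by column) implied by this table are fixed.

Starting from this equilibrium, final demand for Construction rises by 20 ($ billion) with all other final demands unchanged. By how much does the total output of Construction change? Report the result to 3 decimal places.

Δx_3 = 25.513

Technical coefficients a_ij = z_ij / X_j:
  a_11 = 80/800 = 0.10, a_21 = 160/800 = 0.20, a_31 = 40/800 = 0.05
  a_12 = 150/600 = 0.25, a_22 = 240/600 = 0.40, a_32 = 120/600 = 0.20
  a_13 = 128/320 = 0.40, a_23 = 48/320 = 0.15, a_33 = 32/320 = 0.10
I − A =
  [   0.90    -0.25    -0.40]
  [  -0.20     0.60    -0.15]
  [  -0.05    -0.20     0.90]
Cofactors of I−A, C_ij = (−1)^(i+j)·(minor ij) (rows/columns in the sector order above):
  C_11 = (0.60)(0.90) − (-0.15)(-0.20) = 0.5100
  C_12 = −[(-0.20)(0.90) − (-0.15)(-0.05)] = 0.1875
  C_13 = (-0.20)(-0.20) − (0.60)(-0.05) = 0.0700
  C_21 = −[(-0.25)(0.90) − (-0.40)(-0.20)] = 0.3050
  C_22 = (0.90)(0.90) − (-0.40)(-0.05) = 0.7900
  C_23 = −[(0.90)(-0.20) − (-0.25)(-0.05)] = 0.1925
  C_31 = (-0.25)(-0.15) − (-0.40)(0.60) = 0.2775
  C_32 = −[(0.90)(-0.15) − (-0.40)(-0.20)] = 0.2150
  C_33 = (0.90)(0.60) − (-0.25)(-0.20) = 0.4900
det(I−A) = Σ_j (I−A)_1j·C_1j = (0.90)(0.5100) + (-0.25)(0.1875) + (-0.40)(0.0700) = 0.384125
adj(I−A) = Cᵀ =
  [ 0.5100   0.3050   0.2775]
  [ 0.1875   0.7900   0.2150]
  [ 0.0700   0.1925   0.4900]
(I − A)⁻¹ = adj(I−A) / det(I−A) ≈
  [   1.3277     0.7940     0.7224]
  [   0.4881     2.0566     0.5597]
  [   0.1822     0.5011     1.2756]
Δx = (I − A)⁻¹ Δd with Δd having +20 in the Construction component and 0 elsewhere.
So Δx_3 = L_33 · (+20), where L_33 = adj(I−A)_33 / det(I−A) = 0.4900 / 0.384125.
Δx_3 = 0.4900 × (+20) / 0.384125 = 9.80 / 0.384125 ≈ 25.513.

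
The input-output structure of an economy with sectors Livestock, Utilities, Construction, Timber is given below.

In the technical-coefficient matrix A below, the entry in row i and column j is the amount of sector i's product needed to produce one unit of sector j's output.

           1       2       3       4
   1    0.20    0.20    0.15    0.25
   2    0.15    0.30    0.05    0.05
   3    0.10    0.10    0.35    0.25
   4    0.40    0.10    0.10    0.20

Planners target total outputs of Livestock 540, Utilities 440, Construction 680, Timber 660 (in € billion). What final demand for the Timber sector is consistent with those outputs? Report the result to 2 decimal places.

d_4 = 200.00

I − A =
  [   0.80    -0.20    -0.15    -0.25]
  [  -0.15     0.70    -0.05    -0.05]
  [  -0.10    -0.10     0.65    -0.25]
  [  -0.40    -0.10    -0.10     0.80]
d = (I − A) x:
  d_1 = (+0.80)·540 + (-0.20)·440 + (-0.15)·680 + (-0.25)·660 = 77.00
  d_2 = (-0.15)·540 + (+0.70)·440 + (-0.05)·680 + (-0.05)·660 = 160.00
  d_3 = (-0.10)·540 + (-0.10)·440 + (+0.65)·680 + (-0.25)·660 = 179.00
  d_4 = (-0.40)·540 + (-0.10)·440 + (-0.10)·680 + (+0.80)·660 = 200.00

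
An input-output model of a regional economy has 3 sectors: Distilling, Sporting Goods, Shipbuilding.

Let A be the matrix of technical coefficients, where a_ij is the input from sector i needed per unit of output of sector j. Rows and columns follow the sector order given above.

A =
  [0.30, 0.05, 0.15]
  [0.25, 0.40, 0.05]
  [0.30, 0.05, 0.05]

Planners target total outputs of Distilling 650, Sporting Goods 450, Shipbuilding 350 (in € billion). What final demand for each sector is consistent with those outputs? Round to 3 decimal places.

d_1 = 380.000, d_2 = 90.000, d_3 = 115.000

I − A =
  [   0.70    -0.05    -0.15]
  [  -0.25     0.60    -0.05]
  [  -0.30    -0.05     0.95]
d = (I − A) x:
  d_1 = (+0.70)·650 + (-0.05)·450 + (-0.15)·350 = 380.000
  d_2 = (-0.25)·650 + (+0.60)·450 + (-0.05)·350 = 90.000
  d_3 = (-0.30)·650 + (-0.05)·450 + (+0.95)·350 = 115.000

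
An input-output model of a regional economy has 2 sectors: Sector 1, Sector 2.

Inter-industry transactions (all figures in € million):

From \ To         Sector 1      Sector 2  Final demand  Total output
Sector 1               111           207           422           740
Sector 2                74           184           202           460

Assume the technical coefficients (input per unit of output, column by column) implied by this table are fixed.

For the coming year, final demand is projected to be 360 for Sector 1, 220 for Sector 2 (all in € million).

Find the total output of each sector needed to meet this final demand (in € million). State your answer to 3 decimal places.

Technical coefficients a_ij = z_ij / X_j:
  a_11 = 111/740 = 0.15, a_21 = 74/740 = 0.10
  a_12 = 207/460 = 0.45, a_22 = 184/460 = 0.40
I − A =
  [   0.85    -0.45]
  [  -0.10     0.60]
det(I−A) = (0.85)(0.60) − (-0.45)(-0.10) = 0.4650
adj(I−A) = [[0.60, 0.45], [0.10, 0.85]]
(I − A)⁻¹ = adj(I−A) / det(I−A) ≈
  [   1.2903     0.9677]
  [   0.2151     1.8280]
x = (I − A)⁻¹ d = adj(I−A)·d / det(I−A), with det(I−A) = 0.4650:
  x_1 = (0.60·360 + 0.45·220) / 0.4650 = 315.00 / 0.4650 ≈ 677.419
  x_2 = (0.10·360 + 0.85·220) / 0.4650 = 223.00 / 0.4650 ≈ 479.570

x_1 = 677.419, x_2 = 479.570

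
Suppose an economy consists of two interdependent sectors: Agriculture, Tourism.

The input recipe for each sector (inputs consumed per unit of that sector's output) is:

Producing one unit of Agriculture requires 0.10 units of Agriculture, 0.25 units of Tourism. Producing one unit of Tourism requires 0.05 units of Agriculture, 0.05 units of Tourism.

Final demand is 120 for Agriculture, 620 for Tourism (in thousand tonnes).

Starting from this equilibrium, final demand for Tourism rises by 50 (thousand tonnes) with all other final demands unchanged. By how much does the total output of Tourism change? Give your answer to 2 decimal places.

Δx_T = 53.41

I − A =
  [   0.90    -0.05]
  [  -0.25     0.95]
det(I−A) = (0.90)(0.95) − (-0.05)(-0.25) = 0.8425
adj(I−A) = [[0.95, 0.05], [0.25, 0.90]]
(I − A)⁻¹ = adj(I−A) / det(I−A) ≈
  [   1.1276     0.0593]
  [   0.2967     1.0682]
Δx = (I − A)⁻¹ Δd with Δd having +50 in the Tourism component and 0 elsewhere.
So Δx_T = L_TT · (+50), where L_TT = adj(I−A)_TT / det(I−A) = 0.90 / 0.8425.
Δx_T = 0.90 × (+50) / 0.8425 = 45.00 / 0.8425 ≈ 53.41.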